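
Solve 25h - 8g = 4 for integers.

Step 1: Check solvability.
gcd(25, 8) = 1
Since 1 divides 4, solutions exist.

Step 2: Apply extended Euclidean algorithm to find gcd.
We find integers such that 25*x0 + 8*y0 = 1

Step 3: Scale the particular solution.
Multiply by 4/1 = 4:
h = 4, g = 12

Step 4: Verify.
25*(4) - 8*(12) = 4 = 4 ✓

h = 4, g = 12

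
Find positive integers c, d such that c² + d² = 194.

Search for c with 194 - c² a perfect square.
c = 5: 194 - 5² = 194 - 25 = 169 = 13² ✓
So c = 5, d = 13.

c = 5, d = 13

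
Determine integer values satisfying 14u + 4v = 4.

Step 1: Check solvability.
gcd(14, 4) = 2
Since 2 divides 4, solutions exist.

Step 2: Apply extended Euclidean algorithm to find gcd.
We find integers such that 14*x0 + 4*y0 = 2

Step 3: Scale the particular solution.
Multiply by 4/2 = 2:
u = 2, v = -6

Step 4: Verify.
14*(2) + 4*(-6) = 4 = 4 ✓

u = 2, v = -6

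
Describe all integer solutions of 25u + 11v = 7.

Step 1: Compute gcd(25, 11) = 1.
Since 1 divides 7, solutions exist.

Step 2: Find a particular solution using extended Euclidean algorithm.
We get u₀ = 28, v₀ = -63.
Check: 25*28 + 11*-63 = 7 = 7 ✓

Step 3: Write the general solution.
u = 28 + (11/1)t = 28 + 11t
v = -63 - (25/1)t = -63 - 25t
for any integer t.

u = 28 + 11t, v = -63 - 25t for integer t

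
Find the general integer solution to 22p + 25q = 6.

Step 1: Compute gcd(22, 25) = 1.
Since 1 divides 6, solutions exist.

Step 2: Find a particular solution using extended Euclidean algorithm.
We get p₀ = 48, q₀ = -42.
Check: 22*48 + 25*-42 = 6 = 6 ✓

Step 3: Write the general solution.
p = 48 + (25/1)t = 48 + 25t
q = -42 - (22/1)t = -42 - 22t
for any integer t.

p = 48 + 25t, q = -42 - 22t for integer t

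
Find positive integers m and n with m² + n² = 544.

We need to find integers m, n > 0 such that m² + n² = 544.
Trying m = 12: n² = 544 - 12² = 544 - 144 = 400
n = 20
Check: 12² + 20² = 144 + 400 = 544 ✓

544 = 12² + 20²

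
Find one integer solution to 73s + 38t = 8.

Step 1: Check solvability.
gcd(73, 38) = 1
Since 1 divides 8, solutions exist.

Step 2: Apply extended Euclidean algorithm to find gcd.
We find integers such that 73*x0 + 38*y0 = 1

Step 3: Scale the particular solution.
Multiply by 8/1 = 8:
s = -104, t = 200

Step 4: Verify.
73*(-104) + 38*(200) = 8 = 8 ✓

s = -104, t = 200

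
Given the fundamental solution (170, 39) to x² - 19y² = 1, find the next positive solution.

Solutions to x² - Dy² = 1 are generated by powers of (x₀ + y₀√D).
The next solution satisfies x₁ + y₁√19 = (x₀ + y₀√19)², giving:
x₁ = x₀² + 19y₀² = 170² + 19·39² = 28900 + 28899 = 57799
y₁ = 2x₀y₀ = 2·170·39 = 13260

Verify: 57799² - 19·13260² = 3340724401 - 3340724400 = 1 ✓

x = 57799, y = 13260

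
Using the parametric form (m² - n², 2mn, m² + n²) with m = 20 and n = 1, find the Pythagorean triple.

a = m² - n² = 400 - 1 = 399
b = 2mn = 2·20·1 = 40
c = m² + n² = 400 + 1 = 401
Verify: 399² + 40² = 159201 + 1600 = 160801 = 401² ✓

(399, 40, 401)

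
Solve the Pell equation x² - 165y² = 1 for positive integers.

We seek the smallest positive integers (x, y) with x² - 165y² = 1, i.e., x² = 165y² + 1.
Try successive y values:
y = 1: x² = 165·1² + 1 = 166, not a perfect square
y = 2: x² = 165·2² + 1 = 661, not a perfect square
y = 3: x² = 165·3² + 1 = 1486, not a perfect square
... continuing the search (or via continued fractions) ...
y = 84: x² = 165·84² + 1 = 1164241, x = 1079 ✓

Verify: 1079² - 165·84² = 1164241 - 1164240 = 1 ✓

x = 1079, y = 84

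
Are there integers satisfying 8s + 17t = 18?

Step 1: Compute gcd(8, 17).
gcd(8, 17) = 1

Step 2: Check divisibility.
Does 1 divide 18? 18 = 1 x 18, so yes.

By the theorem on linear Diophantine equations, 8s + 17t = 18 has integer solutions if and only if gcd(8, 17) divides 18. Since 1 | 18, solutions exist.

Yes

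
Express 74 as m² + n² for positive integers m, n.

We need to find integers m, n > 0 such that m² + n² = 74.
Trying m = 5: n² = 74 - 5² = 74 - 25 = 49
n = 7
Check: 5² + 7² = 25 + 49 = 74 ✓

74 = 5² + 7²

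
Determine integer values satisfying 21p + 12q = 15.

Step 1: Check solvability.
gcd(21, 12) = 3
Since 3 divides 15, solutions exist.

Step 2: Apply extended Euclidean algorithm to find gcd.
We find integers such that 21*x0 + 12*y0 = 3

Step 3: Scale the particular solution.
Multiply by 15/3 = 5:
p = -5, q = 10

Step 4: Verify.
21*(-5) + 12*(10) = 15 = 15 ✓

p = -5, q = 10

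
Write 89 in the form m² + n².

We need to find integers m, n > 0 such that m² + n² = 89.
Trying m = 5: n² = 89 - 5² = 89 - 25 = 64
n = 8
Check: 5² + 8² = 25 + 64 = 89 ✓

89 = 5² + 8²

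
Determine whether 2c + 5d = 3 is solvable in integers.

Step 1: Compute gcd(2, 5).
gcd(2, 5) = 1

Step 2: Check divisibility.
Does 1 divide 3? 3 = 1 x 3, so yes.

By the theorem on linear Diophantine equations, 2c + 5d = 3 has integer solutions if and only if gcd(2, 5) divides 3. Since 1 | 3, solutions exist.

Yes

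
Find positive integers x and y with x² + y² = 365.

We need to find integers x, y > 0 such that x² + y² = 365.
Trying x = 2: y² = 365 - 2² = 365 - 4 = 361
y = 19
Check: 2² + 19² = 4 + 361 = 365 ✓

365 = 2² + 19²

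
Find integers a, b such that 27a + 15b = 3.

Step 1: Check solvability.
gcd(27, 15) = 3
Since 3 divides 3, solutions exist.

Step 2: Apply extended Euclidean algorithm to find gcd.
We find integers such that 27*x0 + 15*y0 = 3

Step 3: Scale the particular solution.
Multiply by 3/3 = 1:
a = -1, b = 2

Step 4: Verify.
27*(-1) + 15*(2) = 3 = 3 ✓

a = -1, b = 2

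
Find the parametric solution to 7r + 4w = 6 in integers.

Step 1: Compute gcd(7, 4) = 1.
Since 1 divides 6, solutions exist.

Step 2: Find a particular solution using extended Euclidean algorithm.
We get r₀ = -6, w₀ = 12.
Check: 7*-6 + 4*12 = 6 = 6 ✓

Step 3: Write the general solution.
r = -6 + (4/1)t = -6 + 4t
w = 12 - (7/1)t = 12 - 7t
for any integer t.

r = -6 + 4t, w = 12 - 7t for integer t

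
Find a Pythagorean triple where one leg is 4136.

We need the other leg and hypotenuse such that 4136² + x² = c².
Take x = 8352, c = 9320: 4136² + 8352² = 17106496 + 69755904 = 86862400 = 9320² ✓
Triple: (4136, 8352, 9320)

(4136, 8352, 9320)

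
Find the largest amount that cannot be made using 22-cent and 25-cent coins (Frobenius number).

For two coprime denominations a and b, the Frobenius number (largest value not representable as a non-negative combination) is ab - a - b.
Here gcd(22, 25) = 1, so they are coprime.
F(22, 25) = 22·25 - 22 - 25 = 550 - 47 = 503

503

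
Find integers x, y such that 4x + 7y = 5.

Step 1: Check solvability.
gcd(4, 7) = 1
Since 1 divides 5, solutions exist.

Step 2: Apply extended Euclidean algorithm to find gcd.
We find integers such that 4*x0 + 7*y0 = 1

Step 3: Scale the particular solution.
Multiply by 5/1 = 5:
x = 10, y = -5

Step 4: Verify.
4*(10) + 7*(-5) = 5 = 5 ✓

x = 10, y = -5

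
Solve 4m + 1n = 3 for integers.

Step 1: Check solvability.
gcd(4, 1) = 1
Since 1 divides 3, solutions exist.

Step 2: Apply extended Euclidean algorithm to find gcd.
We find integers such that 4*x0 + 1*y0 = 1

Step 3: Scale the particular solution.
Multiply by 3/1 = 3:
m = 0, n = 3

Step 4: Verify.
4*(0) + 1*(3) = 3 = 3 ✓

m = 0, n = 3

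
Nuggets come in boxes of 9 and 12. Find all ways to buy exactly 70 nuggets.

We need non-negative integers (x, y) with 9x + 12y = 70.
For each x in 0..7, check if 70 - 9x is a non-negative multiple of 12.
No x yields an integer y ≥ 0.

No solution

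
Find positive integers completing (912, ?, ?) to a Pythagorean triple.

We need the other leg and hypotenuse such that 912² + x² = c².
Take x = 434, c = 1010: 912² + 434² = 831744 + 188356 = 1020100 = 1010² ✓
Triple: (434, 912, 1010)

(434, 912, 1010)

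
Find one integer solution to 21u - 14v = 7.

Step 1: Check solvability.
gcd(21, 14) = 7
Since 7 divides 7, solutions exist.

Step 2: Apply extended Euclidean algorithm to find gcd.
We find integers such that 21*x0 + 14*y0 = 7

Step 3: Scale the particular solution.
Multiply by 7/7 = 1:
u = 1, v = 1

Step 4: Verify.
21*(1) - 14*(1) = 7 = 7 ✓

u = 1, v = 1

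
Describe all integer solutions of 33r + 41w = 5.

Step 1: Compute gcd(33, 41) = 1.
Since 1 divides 5, solutions exist.

Step 2: Find a particular solution using extended Euclidean algorithm.
We get r₀ = 25, w₀ = -20.
Check: 33*25 + 41*-20 = 5 = 5 ✓

Step 3: Write the general solution.
r = 25 + (41/1)t = 25 + 41t
w = -20 - (33/1)t = -20 - 33t
for any integer t.

r = 25 + 41t, w = -20 - 33t for integer t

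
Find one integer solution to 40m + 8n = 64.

Step 1: Check solvability.
gcd(40, 8) = 8
Since 8 divides 64, solutions exist.

Step 2: Apply extended Euclidean algorithm to find gcd.
We find integers such that 40*x0 + 8*y0 = 8

Step 3: Scale the particular solution.
Multiply by 64/8 = 8:
m = 0, n = 8

Step 4: Verify.
40*(0) + 8*(8) = 64 = 64 ✓

m = 0, n = 8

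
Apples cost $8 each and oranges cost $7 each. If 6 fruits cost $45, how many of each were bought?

Let a = apples, o = oranges.
a + o = 6
8a + 7o = 45
Substitute o = 6 - a:
8a + 7(6 - a) = 45
(8 - 7)a = 45 - 42
1a = 3
a = 3, o = 6 - 3 = 3

Apples: 3, Oranges: 3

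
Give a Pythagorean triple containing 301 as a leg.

We need the other leg and hypotenuse such that 301² + x² = c².
Take x = 900, c = 949: 301² + 900² = 90601 + 810000 = 900601 = 949² ✓
Triple: (301, 900, 949)

(301, 900, 949)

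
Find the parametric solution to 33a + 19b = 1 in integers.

Step 1: Compute gcd(33, 19) = 1.
Since 1 divides 1, solutions exist.

Step 2: Find a particular solution using extended Euclidean algorithm.
We get a₀ = -4, b₀ = 7.
Check: 33*-4 + 19*7 = 1 = 1 ✓

Step 3: Write the general solution.
a = -4 + (19/1)t = -4 + 19t
b = 7 - (33/1)t = 7 - 33t
for any integer t.

a = -4 + 19t, b = 7 - 33t for integer t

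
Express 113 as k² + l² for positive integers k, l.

We need to find integers k, l > 0 such that k² + l² = 113.
Trying k = 7: l² = 113 - 7² = 113 - 49 = 64
l = 8
Check: 7² + 8² = 49 + 64 = 113 ✓

113 = 7² + 8²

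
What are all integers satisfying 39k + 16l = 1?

Step 1: Compute gcd(39, 16) = 1.
Since 1 divides 1, solutions exist.

Step 2: Find a particular solution using extended Euclidean algorithm.
We get k₀ = 7, l₀ = -17.
Check: 39*7 + 16*-17 = 1 = 1 ✓

Step 3: Write the general solution.
k = 7 + (16/1)t = 7 + 16t
l = -17 - (39/1)t = -17 - 39t
for any integer t.

k = 7 + 16t, l = -17 - 39t for integer t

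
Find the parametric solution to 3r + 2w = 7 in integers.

Step 1: Compute gcd(3, 2) = 1.
Since 1 divides 7, solutions exist.

Step 2: Find a particular solution using extended Euclidean algorithm.
We get r₀ = 7, w₀ = -7.
Check: 3*7 + 2*-7 = 7 = 7 ✓

Step 3: Write the general solution.
r = 7 + (2/1)t = 7 + 2t
w = -7 - (3/1)t = -7 - 3t
for any integer t.

r = 7 + 2t, w = -7 - 3t for integer t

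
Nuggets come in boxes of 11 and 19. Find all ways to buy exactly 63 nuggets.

We need non-negative integers (x, y) with 11x + 19y = 63.
For each x in 0..5, check if 63 - 11x is a non-negative multiple of 19.
x = 4: 19y = 19, y = 1 ✓

(4 boxes of 11, 1 boxes of 19)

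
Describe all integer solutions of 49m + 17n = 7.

Step 1: Compute gcd(49, 17) = 1.
Since 1 divides 7, solutions exist.

Step 2: Find a particular solution using extended Euclidean algorithm.
We get m₀ = 56, n₀ = -161.
Check: 49*56 + 17*-161 = 7 = 7 ✓

Step 3: Write the general solution.
m = 56 + (17/1)t = 56 + 17t
n = -161 - (49/1)t = -161 - 49t
for any integer t.

m = 56 + 17t, n = -161 - 49t for integer t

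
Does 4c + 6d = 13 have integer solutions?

Step 1: Compute gcd(4, 6).
gcd(4, 6) = 2

Step 2: Check divisibility.
Does 2 divide 13? 13 = 2 x 6 + 1, so no.

By the theorem on linear Diophantine equations, 4c + 6d = 13 has integer solutions if and only if gcd(4, 6) divides 13. Since 2 does not divide 13, no solutions exist.

No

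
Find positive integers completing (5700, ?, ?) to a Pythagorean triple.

We need the other leg and hypotenuse such that 5700² + x² = c².
Take x = 1584, c = 5916: 5700² + 1584² = 32490000 + 2509056 = 34999056 = 5916² ✓
Triple: (5700, 1584, 5916)

(5700, 1584, 5916)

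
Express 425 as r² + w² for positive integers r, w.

We need to find integers r, w > 0 such that r² + w² = 425.
Trying r = 5: w² = 425 - 5² = 425 - 25 = 400
w = 20
Check: 5² + 20² = 25 + 400 = 425 ✓

425 = 5² + 20²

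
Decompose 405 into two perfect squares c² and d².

We need to find integers c, d > 0 such that c² + d² = 405.
Trying c = 9: d² = 405 - 9² = 405 - 81 = 324
d = 18
Check: 9² + 18² = 81 + 324 = 405 ✓

405 = 9² + 18²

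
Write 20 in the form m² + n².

We need to find integers m, n > 0 such that m² + n² = 20.
Trying m = 2: n² = 20 - 2² = 20 - 4 = 16
n = 4
Check: 2² + 4² = 4 + 16 = 20 ✓

20 = 2² + 4²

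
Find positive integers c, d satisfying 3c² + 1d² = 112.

Try small values of c and check whether (112 - 3c²)/1 is a perfect square.
c = 4: 3·4² = 48, so 1d² = 112 - 48 = 64, giving d² = 64, d = 8.
Check: 3·4² + 1·8² = 48 + 64 = 112 ✓

c = 4, d = 8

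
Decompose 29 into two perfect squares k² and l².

We need to find integers k, l > 0 such that k² + l² = 29.
Trying k = 2: l² = 29 - 2² = 29 - 4 = 25
l = 5
Check: 2² + 5² = 4 + 25 = 29 ✓

29 = 2² + 5²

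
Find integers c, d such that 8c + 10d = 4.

Step 1: Check solvability.
gcd(8, 10) = 2
Since 2 divides 4, solutions exist.

Step 2: Apply extended Euclidean algorithm to find gcd.
We find integers such that 8*x0 + 10*y0 = 2

Step 3: Scale the particular solution.
Multiply by 4/2 = 2:
c = -2, d = 2

Step 4: Verify.
8*(-2) + 10*(2) = 4 = 4 ✓

c = -2, d = 2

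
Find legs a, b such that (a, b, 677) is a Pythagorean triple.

We need a² + b² = 677² = 458329.
Trying: 675² + 52² = 455625 + 2704 = 458329 ✓

(675, 52, 677)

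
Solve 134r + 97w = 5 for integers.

Step 1: Check solvability.
gcd(134, 97) = 1
Since 1 divides 5, solutions exist.

Step 2: Apply extended Euclidean algorithm to find gcd.
We find integers such that 134*x0 + 97*y0 = 1

Step 3: Scale the particular solution.
Multiply by 5/1 = 5:
r = 105, w = -145

Step 4: Verify.
134*(105) + 97*(-145) = 5 = 5 ✓

r = 105, w = -145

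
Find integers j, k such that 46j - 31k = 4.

Step 1: Check solvability.
gcd(46, 31) = 1
Since 1 divides 4, solutions exist.

Step 2: Apply extended Euclidean algorithm to find gcd.
We find integers such that 46*x0 + 31*y0 = 1

Step 3: Scale the particular solution.
Multiply by 4/1 = 4:
j = -8, k = -12

Step 4: Verify.
46*(-8) - 31*(-12) = 4 = 4 ✓

j = -8, k = -12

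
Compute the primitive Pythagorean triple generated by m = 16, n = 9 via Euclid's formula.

a = m² - n² = 256 - 81 = 175
b = 2mn = 2·16·9 = 288
c = m² + n² = 256 + 81 = 337
Verify: 175² + 288² = 30625 + 82944 = 113569 = 337² ✓

(175, 288, 337)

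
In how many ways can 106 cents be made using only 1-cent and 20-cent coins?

We need non-negative integers (x, y) with 1x + 20y = 106.
For each x from 0 to 106, check if (106 - 1x) is a non-negative multiple of 20.
Solutions (x, y): (6,5), (26,4), (46,3), (66,2), ...
Count: 6

6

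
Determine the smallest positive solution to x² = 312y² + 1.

We seek the smallest positive integers (x, y) with x² - 312y² = 1, i.e., x² = 312y² + 1.
Try successive y values:
y = 1: x² = 312·1² + 1 = 313, not a perfect square
y = 2: x² = 312·2² + 1 = 1249, not a perfect square
y = 3: x² = 312·3² + 1 = 2809, x = 53 ✓

Verify: 53² - 312·3² = 2809 - 2808 = 1 ✓

x = 53, y = 3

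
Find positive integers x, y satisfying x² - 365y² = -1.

We need x² = 365y² - 1. Try successive y:
y = 1: x² = 365·1² - 1 = 364, not a perfect square
y = 2: x² = 365·2² - 1 = 1459, not a perfect square
y = 3: x² = 365·3² - 1 = 3284, not a perfect square
...
y = 181: x² = 365·181² - 1 = 11957764 = 3458² ✓
Check: 3458² - 365·181² = 11957764 - 11957765 = -1 ✓

x = 3458, y = 181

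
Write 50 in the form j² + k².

We need to find integers j, k > 0 such that j² + k² = 50.
Trying j = 1: k² = 50 - 1² = 50 - 1 = 49
k = 7
Check: 1² + 7² = 1 + 49 = 50 ✓

50 = 1² + 7²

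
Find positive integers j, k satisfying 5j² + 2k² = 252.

Try small values of j and check whether (252 - 5j²)/2 is a perfect square.
j = 6: 5·6² = 180, so 2k² = 252 - 180 = 72, giving k² = 36, k = 6.
Check: 5·6² + 2·6² = 180 + 72 = 252 ✓

j = 6, k = 6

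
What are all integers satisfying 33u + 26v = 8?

Step 1: Compute gcd(33, 26) = 1.
Since 1 divides 8, solutions exist.

Step 2: Find a particular solution using extended Euclidean algorithm.
We get u₀ = -88, v₀ = 112.
Check: 33*-88 + 26*112 = 8 = 8 ✓

Step 3: Write the general solution.
u = -88 + (26/1)t = -88 + 26t
v = 112 - (33/1)t = 112 - 33t
for any integer t.

u = -88 + 26t, v = 112 - 33t for integer t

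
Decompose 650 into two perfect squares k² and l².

We need to find integers k, l > 0 such that k² + l² = 650.
Trying k = 5: l² = 650 - 5² = 650 - 25 = 625
l = 25
Check: 5² + 25² = 25 + 625 = 650 ✓

650 = 5² + 25²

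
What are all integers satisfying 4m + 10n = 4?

Step 1: Compute gcd(4, 10) = 2.
Since 2 divides 4, solutions exist.

Step 2: Find a particular solution using extended Euclidean algorithm.
We get m₀ = -4, n₀ = 2.
Check: 4*-4 + 10*2 = 4 = 4 ✓

Step 3: Write the general solution.
m = -4 + (10/2)t = -4 + 5t
n = 2 - (4/2)t = 2 - 2t
for any integer t.

m = -4 + 5t, n = 2 - 2t for integer t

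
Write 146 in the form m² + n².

We need to find integers m, n > 0 such that m² + n² = 146.
Trying m = 5: n² = 146 - 5² = 146 - 25 = 121
n = 11
Check: 5² + 11² = 25 + 121 = 146 ✓

146 = 5² + 11²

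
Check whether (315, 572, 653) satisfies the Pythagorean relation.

Compute a² + b²:
315² + 572² = 99225 + 327184 = 426409
Compute c²:
653² = 426409
Since 426409 = 426409, it is a Pythagorean triple.

Yes, it is a Pythagorean triple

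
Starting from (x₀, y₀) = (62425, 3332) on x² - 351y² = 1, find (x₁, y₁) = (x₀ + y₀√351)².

Solutions to x² - Dy² = 1 are generated by powers of (x₀ + y₀√D).
The next solution satisfies x₁ + y₁√351 = (x₀ + y₀√351)², giving:
x₁ = x₀² + 351y₀² = 62425² + 351·3332² = 3896880625 + 3896880624 = 7793761249
y₁ = 2x₀y₀ = 2·62425·3332 = 416000200

Verify: 7793761249² - 351·416000200² = 60742714406414040001 - 60742714406414040000 = 1 ✓

x = 7793761249, y = 416000200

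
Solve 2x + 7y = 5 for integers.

Step 1: Check solvability.
gcd(2, 7) = 1
Since 1 divides 5, solutions exist.

Step 2: Apply extended Euclidean algorithm to find gcd.
We find integers such that 2*x0 + 7*y0 = 1

Step 3: Scale the particular solution.
Multiply by 5/1 = 5:
x = -15, y = 5

Step 4: Verify.
2*(-15) + 7*(5) = 5 = 5 ✓

x = -15, y = 5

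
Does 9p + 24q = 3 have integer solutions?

Step 1: Compute gcd(9, 24).
gcd(9, 24) = 3

Step 2: Check divisibility.
Does 3 divide 3? 3 = 3 x 1, so yes.

By the theorem on linear Diophantine equations, 9p + 24q = 3 has integer solutions if and only if gcd(9, 24) divides 3. Since 3 | 3, solutions exist.

Yes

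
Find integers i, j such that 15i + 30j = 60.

Step 1: Check solvability.
gcd(15, 30) = 15
Since 15 divides 60, solutions exist.

Step 2: Apply extended Euclidean algorithm to find gcd.
We find integers such that 15*x0 + 30*y0 = 15

Step 3: Scale the particular solution.
Multiply by 60/15 = 4:
i = 4, j = 0

Step 4: Verify.
15*(4) + 30*(0) = 60 = 60 ✓

i = 4, j = 0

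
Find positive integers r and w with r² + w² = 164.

We need to find integers r, w > 0 such that r² + w² = 164.
Trying r = 8: w² = 164 - 8² = 164 - 64 = 100
w = 10
Check: 8² + 10² = 64 + 100 = 164 ✓

164 = 8² + 10²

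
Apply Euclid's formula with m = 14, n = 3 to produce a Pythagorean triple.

a = m² - n² = 14² - 3² = 196 - 9 = 187
b = 2mn = 2·14·3 = 84
c = m² + n² = 196 + 9 = 205
Verify: 187² + 84² = 34969 + 7056 = 42025 = 205² ✓

(187, 84, 205)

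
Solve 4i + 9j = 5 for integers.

Step 1: Check solvability.
gcd(4, 9) = 1
Since 1 divides 5, solutions exist.

Step 2: Apply extended Euclidean algorithm to find gcd.
We find integers such that 4*x0 + 9*y0 = 1

Step 3: Scale the particular solution.
Multiply by 5/1 = 5:
i = -10, j = 5

Step 4: Verify.
4*(-10) + 9*(5) = 5 = 5 ✓

i = -10, j = 5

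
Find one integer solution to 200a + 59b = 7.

Step 1: Check solvability.
gcd(200, 59) = 1
Since 1 divides 7, solutions exist.

Step 2: Apply extended Euclidean algorithm to find gcd.
We find integers such that 200*x0 + 59*y0 = 1

Step 3: Scale the particular solution.
Multiply by 7/1 = 7:
a = 126, b = -427

Step 4: Verify.
200*(126) + 59*(-427) = 7 = 7 ✓

a = 126, b = -427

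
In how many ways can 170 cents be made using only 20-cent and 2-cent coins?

We need non-negative integers (x, y) with 20x + 2y = 170.
For each x from 0 to 8, check if (170 - 20x) is a non-negative multiple of 2.
Solutions (x, y): (0,85), (1,75), (2,65), (3,55), ...
Count: 9

9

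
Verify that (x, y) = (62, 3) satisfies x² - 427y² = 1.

Compute x² = 62² = 3844
Compute 427y² = 427·3² = 427·9 = 3843
x² - 427y² = 3844 - 3843 = 1
Since this equals 1, (62, 3) is a solution.

Yes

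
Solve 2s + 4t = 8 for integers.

Step 1: Check solvability.
gcd(2, 4) = 2
Since 2 divides 8, solutions exist.

Step 2: Apply extended Euclidean algorithm to find gcd.
We find integers such that 2*x0 + 4*y0 = 2

Step 3: Scale the particular solution.
Multiply by 8/2 = 4:
s = 4, t = 0

Step 4: Verify.
2*(4) + 4*(0) = 8 = 8 ✓

s = 4, t = 0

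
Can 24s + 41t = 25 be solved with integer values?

Step 1: Compute gcd(24, 41).
gcd(24, 41) = 1

Step 2: Check divisibility.
Does 1 divide 25? 25 = 1 x 25, so yes.

By the theorem on linear Diophantine equations, 24s + 41t = 25 has integer solutions if and only if gcd(24, 41) divides 25. Since 1 | 25, solutions exist.

Yes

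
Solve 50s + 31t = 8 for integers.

Step 1: Check solvability.
gcd(50, 31) = 1
Since 1 divides 8, solutions exist.

Step 2: Apply extended Euclidean algorithm to find gcd.
We find integers such that 50*x0 + 31*y0 = 1

Step 3: Scale the particular solution.
Multiply by 8/1 = 8:
s = -104, t = 168

Step 4: Verify.
50*(-104) + 31*(168) = 8 = 8 ✓

s = -104, t = 168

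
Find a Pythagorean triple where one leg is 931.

We need the other leg and hypotenuse such that 931² + x² = c².
Take x = 1092, c = 1435: 931² + 1092² = 866761 + 1192464 = 2059225 = 1435² ✓
Triple: (931, 1092, 1435)

(931, 1092, 1435)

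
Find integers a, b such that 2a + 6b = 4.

Step 1: Check solvability.
gcd(2, 6) = 2
Since 2 divides 4, solutions exist.

Step 2: Apply extended Euclidean algorithm to find gcd.
We find integers such that 2*x0 + 6*y0 = 2

Step 3: Scale the particular solution.
Multiply by 4/2 = 2:
a = 2, b = 0

Step 4: Verify.
2*(2) + 6*(0) = 4 = 4 ✓

a = 2, b = 0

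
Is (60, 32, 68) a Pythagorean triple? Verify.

Compute a² + b² = 60² + 32² = 3600 + 1024 = 4624
Compute c² = 68² = 4624
Since 4624 = 4624, confirmed.

Yes, it is a Pythagorean triple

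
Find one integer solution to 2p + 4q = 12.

Step 1: Check solvability.
gcd(2, 4) = 2
Since 2 divides 12, solutions exist.

Step 2: Apply extended Euclidean algorithm to find gcd.
We find integers such that 2*x0 + 4*y0 = 2

Step 3: Scale the particular solution.
Multiply by 12/2 = 6:
p = 6, q = 0

Step 4: Verify.
2*(6) + 4*(0) = 12 = 12 ✓

p = 6, q = 0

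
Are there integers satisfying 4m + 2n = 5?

Step 1: Compute gcd(4, 2).
gcd(4, 2) = 2

Step 2: Check divisibility.
Does 2 divide 5? 5 = 2 x 2 + 1, so no.

By the theorem on linear Diophantine equations, 4m + 2n = 5 has integer solutions if and only if gcd(4, 2) divides 5. Since 2 does not divide 5, no solutions exist.

No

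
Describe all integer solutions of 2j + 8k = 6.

Step 1: Compute gcd(2, 8) = 2.
Since 2 divides 6, solutions exist.

Step 2: Find a particular solution using extended Euclidean algorithm.
We get j₀ = 3, k₀ = 0.
Check: 2*3 + 8*0 = 6 = 6 ✓

Step 3: Write the general solution.
j = 3 + (8/2)t = 3 + 4t
k = 0 - (2/2)t = 0 - 1t
for any integer t.

j = 3 + 4t, k = 0 - 1t for integer t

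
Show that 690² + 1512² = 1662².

Compute a² + b² = 690² + 1512² = 476100 + 2286144 = 2762244
Compute c² = 1662² = 2762244
Since 2762244 = 2762244, confirmed.

Yes, it is a Pythagorean triple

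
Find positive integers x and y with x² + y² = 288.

We need to find integers x, y > 0 such that x² + y² = 288.
Trying x = 12: y² = 288 - 12² = 288 - 144 = 144
y = 12
Check: 12² + 12² = 144 + 144 = 288 ✓

288 = 12² + 12²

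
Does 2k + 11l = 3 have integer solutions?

Step 1: Compute gcd(2, 11).
gcd(2, 11) = 1

Step 2: Check divisibility.
Does 1 divide 3? 3 = 1 x 3, so yes.

By the theorem on linear Diophantine equations, 2k + 11l = 3 has integer solutions if and only if gcd(2, 11) divides 3. Since 1 | 3, solutions exist.

Yes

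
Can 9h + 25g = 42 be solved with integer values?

Step 1: Compute gcd(9, 25).
gcd(9, 25) = 1

Step 2: Check divisibility.
Does 1 divide 42? 42 = 1 x 42, so yes.

By the theorem on linear Diophantine equations, 9h + 25g = 42 has integer solutions if and only if gcd(9, 25) divides 42. Since 1 | 42, solutions exist.

Yes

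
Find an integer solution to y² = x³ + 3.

Try small integer x values and check whether x³ + 3 is a perfect square.
x = 1: x³ + 3 = 1³ + 3 = 1 + 3 = 4
Is 4 a perfect square? 2² = 4 ✓
So (x, y) = (1, 2) is a solution.

x = 1, y = 2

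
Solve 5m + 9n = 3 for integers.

Step 1: Check solvability.
gcd(5, 9) = 1
Since 1 divides 3, solutions exist.

Step 2: Apply extended Euclidean algorithm to find gcd.
We find integers such that 5*x0 + 9*y0 = 1

Step 3: Scale the particular solution.
Multiply by 3/1 = 3:
m = 6, n = -3

Step 4: Verify.
5*(6) + 9*(-3) = 3 = 3 ✓

m = 6, n = -3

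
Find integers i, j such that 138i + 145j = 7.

Step 1: Check solvability.
gcd(138, 145) = 1
Since 1 divides 7, solutions exist.

Step 2: Apply extended Euclidean algorithm to find gcd.
We find integers such that 138*x0 + 145*y0 = 1

Step 3: Scale the particular solution.
Multiply by 7/1 = 7:
i = 434, j = -413

Step 4: Verify.
138*(434) + 145*(-413) = 7 = 7 ✓

i = 434, j = -413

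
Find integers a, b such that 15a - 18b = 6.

Step 1: Check solvability.
gcd(15, 18) = 3
Since 3 divides 6, solutions exist.

Step 2: Apply extended Euclidean algorithm to find gcd.
We find integers such that 15*x0 + 18*y0 = 3

Step 3: Scale the particular solution.
Multiply by 6/3 = 2:
a = -2, b = -2

Step 4: Verify.
15*(-2) - 18*(-2) = 6 = 6 ✓

a = -2, b = -2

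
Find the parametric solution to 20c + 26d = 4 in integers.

Step 1: Compute gcd(20, 26) = 2.
Since 2 divides 4, solutions exist.

Step 2: Find a particular solution using extended Euclidean algorithm.
We get c₀ = 8, d₀ = -6.
Check: 20*8 + 26*-6 = 4 = 4 ✓

Step 3: Write the general solution.
c = 8 + (26/2)t = 8 + 13t
d = -6 - (20/2)t = -6 - 10t
for any integer t.

c = 8 + 13t, d = -6 - 10t for integer t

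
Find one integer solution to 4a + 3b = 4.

Step 1: Check solvability.
gcd(4, 3) = 1
Since 1 divides 4, solutions exist.

Step 2: Apply extended Euclidean algorithm to find gcd.
We find integers such that 4*x0 + 3*y0 = 1

Step 3: Scale the particular solution.
Multiply by 4/1 = 4:
a = 4, b = -4

Step 4: Verify.
4*(4) + 3*(-4) = 4 = 4 ✓

a = 4, b = -4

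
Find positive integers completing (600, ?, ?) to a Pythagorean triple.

We need the other leg and hypotenuse such that 600² + x² = c².
Take x = 1955, c = 2045: 600² + 1955² = 360000 + 3822025 = 4182025 = 2045² ✓
Triple: (1955, 600, 2045)

(1955, 600, 2045)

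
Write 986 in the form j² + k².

We need to find integers j, k > 0 such that j² + k² = 986.
Trying j = 5: k² = 986 - 5² = 986 - 25 = 961
k = 31
Check: 5² + 31² = 25 + 961 = 986 ✓

986 = 5² + 31²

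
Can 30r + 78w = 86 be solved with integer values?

Step 1: Compute gcd(30, 78).
gcd(30, 78) = 6

Step 2: Check divisibility.
Does 6 divide 86? 86 = 6 x 14 + 2, so no.

By the theorem on linear Diophantine equations, 30r + 78w = 86 has integer solutions if and only if gcd(30, 78) divides 86. Since 6 does not divide 86, no solutions exist.

No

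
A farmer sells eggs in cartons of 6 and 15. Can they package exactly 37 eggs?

We need non-negative a, b with 6a + 15b = 37.
gcd(6, 15) = 3, and 3 does not divide 37.
No integer solutions exist.

No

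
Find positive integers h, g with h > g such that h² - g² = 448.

Factor: h² - g² = (h+g)(h-g) = 448.
We need two factors of 448 with the same parity.
Use h+g = 224 and h-g = 2 (product 224·2 = 448).
Adding: 2h = 226, so h = 113.
Subtracting: 2g = 222, so g = 111.
Check: 113² - 111² = 12769 - 12321 = 448 ✓

h = 113, g = 111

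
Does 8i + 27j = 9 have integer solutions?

Step 1: Compute gcd(8, 27).
gcd(8, 27) = 1

Step 2: Check divisibility.
Does 1 divide 9? 9 = 1 x 9, so yes.

By the theorem on linear Diophantine equations, 8i + 27j = 9 has integer solutions if and only if gcd(8, 27) divides 9. Since 1 | 9, solutions exist.

Yes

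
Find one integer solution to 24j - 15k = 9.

Step 1: Check solvability.
gcd(24, 15) = 3
Since 3 divides 9, solutions exist.

Step 2: Apply extended Euclidean algorithm to find gcd.
We find integers such that 24*x0 + 15*y0 = 3

Step 3: Scale the particular solution.
Multiply by 9/3 = 3:
j = 6, k = 9

Step 4: Verify.
24*(6) - 15*(9) = 9 = 9 ✓

j = 6, k = 9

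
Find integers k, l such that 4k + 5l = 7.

Step 1: Check solvability.
gcd(4, 5) = 1
Since 1 divides 7, solutions exist.

Step 2: Apply extended Euclidean algorithm to find gcd.
We find integers such that 4*x0 + 5*y0 = 1

Step 3: Scale the particular solution.
Multiply by 7/1 = 7:
k = -7, l = 7

Step 4: Verify.
4*(-7) + 5*(7) = 7 = 7 ✓

k = -7, l = 7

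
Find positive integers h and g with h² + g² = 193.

We need to find integers h, g > 0 such that h² + g² = 193.
Trying h = 7: g² = 193 - 7² = 193 - 49 = 144
g = 12
Check: 7² + 12² = 49 + 144 = 193 ✓

193 = 7² + 12²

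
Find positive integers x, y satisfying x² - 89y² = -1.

We need x² = 89y² - 1. Try successive y:
y = 1: x² = 89·1² - 1 = 88, not a perfect square
y = 2: x² = 89·2² - 1 = 355, not a perfect square
y = 3: x² = 89·3² - 1 = 800, not a perfect square
...
y = 53: x² = 89·53² - 1 = 250000 = 500² ✓
Check: 500² - 89·53² = 250000 - 250001 = -1 ✓

x = 500, y = 53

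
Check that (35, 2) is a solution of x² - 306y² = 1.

Compute x² = 35² = 1225
Compute 306y² = 306·2² = 306·4 = 1224
x² - 306y² = 1225 - 1224 = 1
Since this equals 1, (35, 2) is a solution.

Yes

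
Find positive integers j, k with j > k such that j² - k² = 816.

Factor: j² - k² = (j+k)(j-k) = 816.
We need two factors of 816 with the same parity.
Use j+k = 408 and j-k = 2 (product 408·2 = 816).
Adding: 2j = 410, so j = 205.
Subtracting: 2k = 406, so k = 203.
Check: 205² - 203² = 42025 - 41209 = 816 ✓

j = 205, k = 203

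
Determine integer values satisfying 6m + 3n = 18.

Step 1: Check solvability.
gcd(6, 3) = 3
Since 3 divides 18, solutions exist.

Step 2: Apply extended Euclidean algorithm to find gcd.
We find integers such that 6*x0 + 3*y0 = 3

Step 3: Scale the particular solution.
Multiply by 18/3 = 6:
m = 0, n = 6

Step 4: Verify.
6*(0) + 3*(6) = 18 = 18 ✓

m = 0, n = 6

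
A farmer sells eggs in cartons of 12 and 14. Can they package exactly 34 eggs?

We need non-negative a, b with 12a + 14b = 34.
gcd(12, 14) = 2 divides 34, but no a in [0, 2] gives non-negative b.

No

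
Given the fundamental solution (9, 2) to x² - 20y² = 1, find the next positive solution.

Solutions to x² - Dy² = 1 are generated by powers of (x₀ + y₀√D).
The next solution satisfies x₁ + y₁√20 = (x₀ + y₀√20)², giving:
x₁ = x₀² + 20y₀² = 9² + 20·2² = 81 + 80 = 161
y₁ = 2x₀y₀ = 2·9·2 = 36

Verify: 161² - 20·36² = 25921 - 25920 = 1 ✓

x = 161, y = 36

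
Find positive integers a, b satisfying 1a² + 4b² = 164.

Try small values of a and check whether (164 - 1a²)/4 is a perfect square.
a = 10: 1·10² = 100, so 4b² = 164 - 100 = 64, giving b² = 16, b = 4.
Check: 1·10² + 4·4² = 100 + 64 = 164 ✓

a = 10, b = 4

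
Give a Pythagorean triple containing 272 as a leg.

We need the other leg and hypotenuse such that 272² + x² = c².
Take x = 225, c = 353: 272² + 225² = 73984 + 50625 = 124609 = 353² ✓
Triple: (225, 272, 353)

(225, 272, 353)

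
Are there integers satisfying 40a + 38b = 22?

Step 1: Compute gcd(40, 38).
gcd(40, 38) = 2

Step 2: Check divisibility.
Does 2 divide 22? 22 = 2 x 11, so yes.

By the theorem on linear Diophantine equations, 40a + 38b = 22 has integer solutions if and only if gcd(40, 38) divides 22. Since 2 | 22, solutions exist.

Yes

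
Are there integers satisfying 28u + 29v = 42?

Step 1: Compute gcd(28, 29).
gcd(28, 29) = 1

Step 2: Check divisibility.
Does 1 divide 42? 42 = 1 x 42, so yes.

By the theorem on linear Diophantine equations, 28u + 29v = 42 has integer solutions if and only if gcd(28, 29) divides 42. Since 1 | 42, solutions exist.

Yes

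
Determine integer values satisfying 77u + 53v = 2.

Step 1: Check solvability.
gcd(77, 53) = 1
Since 1 divides 2, solutions exist.

Step 2: Apply extended Euclidean algorithm to find gcd.
We find integers such that 77*x0 + 53*y0 = 1

Step 3: Scale the particular solution.
Multiply by 2/1 = 2:
u = -22, v = 32

Step 4: Verify.
77*(-22) + 53*(32) = 2 = 2 ✓

u = -22, v = 32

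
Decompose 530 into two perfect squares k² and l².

We need to find integers k, l > 0 such that k² + l² = 530.
Trying k = 1: l² = 530 - 1² = 530 - 1 = 529
l = 23
Check: 1² + 23² = 1 + 529 = 530 ✓

530 = 1² + 23²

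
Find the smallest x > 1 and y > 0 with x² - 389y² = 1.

We seek the smallest positive integers (x, y) with x² - 389y² = 1, i.e., x² = 389y² + 1.
Try successive y values:
y = 1: x² = 389·1² + 1 = 390, not a perfect square
y = 2: x² = 389·2² + 1 = 1557, not a perfect square
y = 3: x² = 389·3² + 1 = 3502, not a perfect square
... continuing the search (or via continued fractions) ...
y = 166660: x² = 389·166660² + 1 = 10804691128401, x = 3287049 ✓

Verify: 3287049² - 389·166660² = 10804691128401 - 10804691128400 = 1 ✓

x = 3287049, y = 166660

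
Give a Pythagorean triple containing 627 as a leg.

We need the other leg and hypotenuse such that 627² + x² = c².
Take x = 364, c = 725: 627² + 364² = 393129 + 132496 = 525625 = 725² ✓
Triple: (627, 364, 725)

(627, 364, 725)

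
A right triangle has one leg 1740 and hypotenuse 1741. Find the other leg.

a² = c² - b² = 3031081 - 3027600 = 3481
a = 59

59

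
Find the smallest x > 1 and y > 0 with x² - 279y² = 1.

We seek the smallest positive integers (x, y) with x² - 279y² = 1, i.e., x² = 279y² + 1.
Try successive y values:
y = 1: x² = 279·1² + 1 = 280, not a perfect square
y = 2: x² = 279·2² + 1 = 1117, not a perfect square
y = 3: x² = 279·3² + 1 = 2512, not a perfect square
... continuing the search (or via continued fractions) ...
y = 91: x² = 279·91² + 1 = 2310400, x = 1520 ✓

Verify: 1520² - 279·91² = 2310400 - 2310399 = 1 ✓

x = 1520, y = 91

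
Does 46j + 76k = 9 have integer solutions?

Step 1: Compute gcd(46, 76).
gcd(46, 76) = 2

Step 2: Check divisibility.
Does 2 divide 9? 9 = 2 x 4 + 1, so no.

By the theorem on linear Diophantine equations, 46j + 76k = 9 has integer solutions if and only if gcd(46, 76) divides 9. Since 2 does not divide 9, no solutions exist.

No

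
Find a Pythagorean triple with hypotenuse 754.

We need a² + b² = 754² = 568516.
Trying: 270² + 704² = 72900 + 495616 = 568516 ✓

(270, 704, 754)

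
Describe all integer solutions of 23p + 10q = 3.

Step 1: Compute gcd(23, 10) = 1.
Since 1 divides 3, solutions exist.

Step 2: Find a particular solution using extended Euclidean algorithm.
We get p₀ = -9, q₀ = 21.
Check: 23*-9 + 10*21 = 3 = 3 ✓

Step 3: Write the general solution.
p = -9 + (10/1)t = -9 + 10t
q = 21 - (23/1)t = 21 - 23t
for any integer t.

p = -9 + 10t, q = 21 - 23t for integer t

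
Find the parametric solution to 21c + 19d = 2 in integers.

Step 1: Compute gcd(21, 19) = 1.
Since 1 divides 2, solutions exist.

Step 2: Find a particular solution using extended Euclidean algorithm.
We get c₀ = -18, d₀ = 20.
Check: 21*-18 + 19*20 = 2 = 2 ✓

Step 3: Write the general solution.
c = -18 + (19/1)t = -18 + 19t
d = 20 - (21/1)t = 20 - 21t
for any integer t.

c = -18 + 19t, d = 20 - 21t for integer t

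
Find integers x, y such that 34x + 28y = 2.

Step 1: Check solvability.
gcd(34, 28) = 2
Since 2 divides 2, solutions exist.

Step 2: Apply extended Euclidean algorithm to find gcd.
We find integers such that 34*x0 + 28*y0 = 2

Step 3: Scale the particular solution.
Multiply by 2/2 = 1:
x = 5, y = -6

Step 4: Verify.
34*(5) + 28*(-6) = 2 = 2 ✓

x = 5, y = -6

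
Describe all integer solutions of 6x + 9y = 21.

Step 1: Compute gcd(6, 9) = 3.
Since 3 divides 21, solutions exist.

Step 2: Find a particular solution using extended Euclidean algorithm.
We get x₀ = -7, y₀ = 7.
Check: 6*-7 + 9*7 = 21 = 21 ✓

Step 3: Write the general solution.
x = -7 + (9/3)t = -7 + 3t
y = 7 - (6/3)t = 7 - 2t
for any integer t.

x = -7 + 3t, y = 7 - 2t for integer t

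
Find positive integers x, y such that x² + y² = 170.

Search for x with 170 - x² a perfect square.
x = 1: 170 - 1² = 170 - 1 = 169 = 13² ✓
So x = 1, y = 13.

x = 1, y = 13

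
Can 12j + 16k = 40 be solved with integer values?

Step 1: Compute gcd(12, 16).
gcd(12, 16) = 4

Step 2: Check divisibility.
Does 4 divide 40? 40 = 4 x 10, so yes.

By the theorem on linear Diophantine equations, 12j + 16k = 40 has integer solutions if and only if gcd(12, 16) divides 40. Since 4 | 40, solutions exist.

Yes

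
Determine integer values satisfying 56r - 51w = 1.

Step 1: Check solvability.
gcd(56, 51) = 1
Since 1 divides 1, solutions exist.

Step 2: Apply extended Euclidean algorithm to find gcd.
We find integers such that 56*x0 + 51*y0 = 1

Step 3: Scale the particular solution.
Multiply by 1/1 = 1:
r = -10, w = -11

Step 4: Verify.
56*(-10) - 51*(-11) = 1 = 1 ✓

r = -10, w = -11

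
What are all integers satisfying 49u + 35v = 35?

Step 1: Compute gcd(49, 35) = 7.
Since 7 divides 35, solutions exist.

Step 2: Find a particular solution using extended Euclidean algorithm.
We get u₀ = -10, v₀ = 15.
Check: 49*-10 + 35*15 = 35 = 35 ✓

Step 3: Write the general solution.
u = -10 + (35/7)t = -10 + 5t
v = 15 - (49/7)t = 15 - 7t
for any integer t.

u = -10 + 5t, v = 15 - 7t for integer t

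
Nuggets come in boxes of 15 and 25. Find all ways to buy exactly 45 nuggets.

We need non-negative integers (x, y) with 15x + 25y = 45.
For each x in 0..3, check if 45 - 15x is a non-negative multiple of 25.
x = 3: 25y = 0, y = 0 ✓

(3 boxes of 15, 0 boxes of 25)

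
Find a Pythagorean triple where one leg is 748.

We need the other leg and hypotenuse such that 748² + x² = c².
Take x = 336, c = 820: 748² + 336² = 559504 + 112896 = 672400 = 820² ✓
Triple: (748, 336, 820)

(748, 336, 820)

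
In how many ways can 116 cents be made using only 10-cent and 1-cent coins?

We need non-negative integers (x, y) with 10x + 1y = 116.
For each x from 0 to 11, check if (116 - 10x) is a non-negative multiple of 1.
Solutions (x, y): (0,116), (1,106), (2,96), (3,86), ...
Count: 12

12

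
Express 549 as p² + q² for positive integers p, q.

We need to find integers p, q > 0 such that p² + q² = 549.
Trying p = 15: q² = 549 - 15² = 549 - 225 = 324
q = 18
Check: 15² + 18² = 225 + 324 = 549 ✓

549 = 15² + 18²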